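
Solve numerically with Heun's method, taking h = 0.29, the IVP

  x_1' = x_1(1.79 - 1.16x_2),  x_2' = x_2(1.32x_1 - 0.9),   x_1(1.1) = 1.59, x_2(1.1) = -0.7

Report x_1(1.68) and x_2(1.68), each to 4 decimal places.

9.2251, -4.5074

Heun on (x_1,x_2): k1 = f(t_n, state_n); k2 = f(t_n + h, state_n + h·k1); state_{n+1} = state_n + (h/2)·(k1 + k2).
1.100000: (1.590000, -0.700000)
  k1 = (4.137180, -0.839160)
  predictor → (2.789782, -0.943356)
  k2 = (8.046550, -2.624901)
  → (3.356641, -1.202289)
1.390000: (3.356641, -1.202289)
  k1 = (10.689743, -4.245001)
  predictor → (6.456667, -2.433339)
  k2 = (29.782493, -18.548856)
  → (9.225115, -4.507398)
(x_1(1.68), x_2(1.68)) ≈ (9.2251, -4.5074)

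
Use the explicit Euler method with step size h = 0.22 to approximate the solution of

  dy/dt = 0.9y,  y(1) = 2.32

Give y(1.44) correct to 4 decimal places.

Euler: y_{n+1} = y_n + h·f(t_n, y_n).
t=1.000000, y=2.320000: f=2.088000 → y ← 2.320000 + 0.22·2.088000 = 2.779360
t=1.220000, y=2.779360: f=2.501424 → y ← 2.779360 + 0.22·2.501424 = 3.329673
y(1.44) ≈ 3.3297

3.3297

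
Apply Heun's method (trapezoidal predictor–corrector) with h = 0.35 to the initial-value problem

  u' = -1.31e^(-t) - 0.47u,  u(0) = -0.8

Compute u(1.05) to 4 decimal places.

-1.1307

Heun: k1 = f(t_n, u_n); k2 = f(t_n + h, u_n + h·k1); u_{n+1} = u_n + (h/2)·(k1 + k2).
t=0.000000, u=-0.800000:
  k1 = f(0.000000, -0.800000) = -0.934000
  k2 = f(0.350000, -1.126900) = -0.393498
  u ← -0.800000 + (0.35/2)·(-0.934000 + (-0.393498)) = -1.032312
t=0.350000, u=-1.032312:
  k1 = f(0.350000, -1.032312) = -0.437955
  k2 = f(0.700000, -1.185596) = -0.093296
  u ← -1.032312 + (0.35/2)·(-0.437955 + (-0.093296)) = -1.125281
t=0.700000, u=-1.125281:
  k1 = f(0.700000, -1.125281) = -0.121645
  k2 = f(1.050000, -1.167857) = 0.090474
  u ← -1.125281 + (0.35/2)·(-0.121645 + 0.090474) = -1.130736
u(1.05) ≈ -1.1307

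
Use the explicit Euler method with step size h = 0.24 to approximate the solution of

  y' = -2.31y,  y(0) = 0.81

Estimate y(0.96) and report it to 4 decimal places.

Euler: y_{n+1} = y_n + h·f(s_n, y_n).
s=0.000000, y=0.810000: f=-1.871100 → y ← 0.810000 + 0.24·(-1.871100) = 0.360936
s=0.240000, y=0.360936: f=-0.833762 → y ← 0.360936 + 0.24·(-0.833762) = 0.160833
s=0.480000, y=0.160833: f=-0.371524 → y ← 0.160833 + 0.24·(-0.371524) = 0.071667
s=0.720000, y=0.071667: f=-0.165551 → y ← 0.071667 + 0.24·(-0.165551) = 0.031935
y(0.96) ≈ 0.0319

0.0319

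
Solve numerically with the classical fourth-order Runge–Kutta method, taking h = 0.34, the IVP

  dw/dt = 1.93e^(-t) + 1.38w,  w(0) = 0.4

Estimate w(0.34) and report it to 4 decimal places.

1.3586

RK4: k1 = f(t_n, w_n); k2 = f(t_n + h/2, w_n + (h/2)·k1); k3 = f(t_n + h/2, w_n + (h/2)·k2); k4 = f(t_n + h, w_n + h·k3); w_{n+1} = w_n + (h/6)·(k1 + 2k2 + 2k3 + k4).
t=0.000000, w=0.400000:
  k1 = f(0.000000, 0.400000) = 2.482000
  k2 = f(0.170000, 0.821940) = 2.762550
  k3 = f(0.170000, 0.869634) = 2.828367
  k4 = f(0.340000, 1.361645) = 3.252787
  w ← 0.400000 + (0.34/6)·(k1 + 2k2 + 2k3 + k4) = 1.358609
w(0.34) ≈ 1.3586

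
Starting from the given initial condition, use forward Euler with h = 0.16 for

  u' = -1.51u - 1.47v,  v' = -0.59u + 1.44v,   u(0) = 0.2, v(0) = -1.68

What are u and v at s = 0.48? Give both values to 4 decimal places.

1.3024, -3.3069

Euler on (u,v): u_{n+1} = u_n + h·u', v_{n+1} = v_n + h·v'.
0.000000: (0.200000, -1.680000); f=(2.167600, -2.537200) → (0.546816, -2.085952)
0.160000: (0.546816, -2.085952); f=(2.240657, -3.326392) → (0.905321, -2.618175)
0.320000: (0.905321, -2.618175); f=(2.481682, -4.304311) → (1.302390, -3.306865)
(u(0.48), v(0.48)) ≈ (1.3024, -3.3069)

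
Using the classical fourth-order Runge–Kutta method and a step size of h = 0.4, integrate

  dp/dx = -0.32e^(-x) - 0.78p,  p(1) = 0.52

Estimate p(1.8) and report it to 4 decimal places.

0.2324

RK4: k1 = f(x_n, p_n); k2 = f(x_n + h/2, p_n + (h/2)·k1); k3 = f(x_n + h/2, p_n + (h/2)·k2); k4 = f(x_n + h, p_n + h·k3); p_{n+1} = p_n + (h/6)·(k1 + 2k2 + 2k3 + k4).
x=1.000000, p=0.520000:
  k1 = f(1.000000, 0.520000) = -0.523321
  k2 = f(1.200000, 0.415336) = -0.420344
  k3 = f(1.200000, 0.435931) = -0.436408
  k4 = f(1.400000, 0.345437) = -0.348352
  p ← 0.520000 + (0.4/6)·(k1 + 2k2 + 2k3 + k4) = 0.347655
x=1.400000, p=0.347655:
  k1 = f(1.400000, 0.347655) = -0.350082
  k2 = f(1.600000, 0.277638) = -0.281165
  k3 = f(1.600000, 0.291422) = -0.291916
  k4 = f(1.800000, 0.230888) = -0.232989
  p ← 0.347655 + (0.4/6)·(k1 + 2k2 + 2k3 + k4) = 0.232373
p(1.8) ≈ 0.2324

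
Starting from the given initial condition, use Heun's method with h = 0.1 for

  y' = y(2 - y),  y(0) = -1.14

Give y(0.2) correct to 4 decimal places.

-2.3093

Heun: k1 = f(s_n, y_n); k2 = f(s_n + h, y_n + h·k1); y_{n+1} = y_n + (h/2)·(k1 + k2).
s=0.000000, y=-1.140000:
  k1 = f(0.000000, -1.140000) = -3.579600
  k2 = f(0.100000, -1.497960) = -5.239804
  y ← -1.140000 + (0.1/2)·(-3.579600 + (-5.239804)) = -1.580970
s=0.100000, y=-1.580970:
  k1 = f(0.100000, -1.580970) = -5.661407
  k2 = f(0.200000, -2.147111) = -8.904307
  y ← -1.580970 + (0.1/2)·(-5.661407 + (-8.904307)) = -2.309256
y(0.2) ≈ -2.3093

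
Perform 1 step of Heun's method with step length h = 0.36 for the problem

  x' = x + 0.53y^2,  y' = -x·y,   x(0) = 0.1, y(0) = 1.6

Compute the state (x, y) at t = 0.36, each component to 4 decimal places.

Heun on (x,y): k1 = f(t_n, state_n); k2 = f(t_n + h, state_n + h·k1); state_{n+1} = state_n + (h/2)·(k1 + k2).
0.000000: (0.100000, 1.600000)
  k1 = (1.456800, -0.160000)
  predictor → (0.624448, 1.542400)
  k2 = (1.885317, -0.963149)
  → (0.701581, 1.397833)
(x(0.36), y(0.36)) ≈ (0.7016, 1.3978)

0.7016, 1.3978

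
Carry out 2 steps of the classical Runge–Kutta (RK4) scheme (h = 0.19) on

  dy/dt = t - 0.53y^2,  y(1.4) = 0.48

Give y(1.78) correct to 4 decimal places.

0.9737

RK4: k1 = f(t_n, y_n); k2 = f(t_n + h/2, y_n + (h/2)·k1); k3 = f(t_n + h/2, y_n + (h/2)·k2); k4 = f(t_n + h, y_n + h·k3); y_{n+1} = y_n + (h/6)·(k1 + 2k2 + 2k3 + k4).
t=1.400000, y=0.480000:
  k1 = f(1.400000, 0.480000) = 1.277888
  k2 = f(1.495000, 0.601399) = 1.303309
  k3 = f(1.495000, 0.603814) = 1.301766
  k4 = f(1.590000, 0.727336) = 1.309621
  y ← 0.480000 + (0.19/6)·(k1 + 2k2 + 2k3 + k4) = 0.726926
t=1.590000, y=0.726926:
  k1 = f(1.590000, 0.726926) = 1.309937
  k2 = f(1.685000, 0.851370) = 1.300840
  k3 = f(1.685000, 0.850506) = 1.301619
  k4 = f(1.780000, 0.974234) = 1.276961
  y ← 0.726926 + (0.19/6)·(k1 + 2k2 + 2k3 + k4) = 0.973667
y(1.78) ≈ 0.9737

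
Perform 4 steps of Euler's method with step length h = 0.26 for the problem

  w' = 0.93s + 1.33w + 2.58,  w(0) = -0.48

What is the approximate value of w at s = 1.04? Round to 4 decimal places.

Euler: w_{n+1} = w_n + h·f(s_n, w_n).
s=0.000000, w=-0.480000: f=1.941600 → w ← -0.480000 + 0.26·1.941600 = 0.024816
s=0.260000, w=0.024816: f=2.854805 → w ← 0.024816 + 0.26·2.854805 = 0.767065
s=0.520000, w=0.767065: f=4.083797 → w ← 0.767065 + 0.26·4.083797 = 1.828853
s=0.780000, w=1.828853: f=5.737774 → w ← 1.828853 + 0.26·5.737774 = 3.320674
w(1.04) ≈ 3.3207

3.3207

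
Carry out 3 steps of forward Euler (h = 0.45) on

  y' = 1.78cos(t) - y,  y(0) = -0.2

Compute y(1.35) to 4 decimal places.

Euler: y_{n+1} = y_n + h·f(t_n, y_n).
t=0.000000, y=-0.200000: f=1.980000 → y ← -0.200000 + 0.45·1.980000 = 0.691000
t=0.450000, y=0.691000: f=0.911796 → y ← 0.691000 + 0.45·0.911796 = 1.101308
t=0.900000, y=1.101308: f=0.005158 → y ← 1.101308 + 0.45·0.005158 = 1.103629
y(1.35) ≈ 1.1036

1.1036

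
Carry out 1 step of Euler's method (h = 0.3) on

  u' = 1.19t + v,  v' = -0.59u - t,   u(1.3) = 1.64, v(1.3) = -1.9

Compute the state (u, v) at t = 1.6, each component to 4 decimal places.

Euler on (u,v): u_{n+1} = u_n + h·u', v_{n+1} = v_n + h·v'.
1.300000: (1.640000, -1.900000); f=(-0.353000, -2.267600) → (1.534100, -2.580280)
(u(1.6), v(1.6)) ≈ (1.5341, -2.5803)

1.5341, -2.5803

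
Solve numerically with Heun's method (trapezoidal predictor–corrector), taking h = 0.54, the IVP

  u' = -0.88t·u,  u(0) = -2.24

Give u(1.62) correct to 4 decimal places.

Heun: k1 = f(t_n, u_n); k2 = f(t_n + h, u_n + h·k1); u_{n+1} = u_n + (h/2)·(k1 + k2).
t=0.000000, u=-2.240000:
  k1 = f(0.000000, -2.240000) = 0.000000
  k2 = f(0.540000, -2.240000) = 1.064448
  u ← -2.240000 + (0.54/2)·(0.000000 + 1.064448) = -1.952599
t=0.540000, u=-1.952599:
  k1 = f(0.540000, -1.952599) = 0.927875
  k2 = f(1.080000, -1.451547) = 1.379550
  u ← -1.952599 + (0.54/2)·(0.927875 + 1.379550) = -1.329594
t=1.080000, u=-1.329594:
  k1 = f(1.080000, -1.329594) = 1.263646
  k2 = f(1.620000, -0.647225) = 0.922684
  u ← -1.329594 + (0.54/2)·(1.263646 + 0.922684) = -0.739285
u(1.62) ≈ -0.7393

-0.7393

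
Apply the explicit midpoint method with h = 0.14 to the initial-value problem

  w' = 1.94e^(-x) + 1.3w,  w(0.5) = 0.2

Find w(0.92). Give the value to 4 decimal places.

Midpoint: k1 = f(x_n, w_n); k2 = f(x_n + h/2, w_n + (h/2)·k1); w_{n+1} = w_n + h·k2.
x=0.500000, w=0.200000:
  k1 = f(0.500000, 0.200000) = 1.436669
  k2 = f(0.570000, 0.300567) = 1.487856
  w ← 0.200000 + 0.14·1.487856 = 0.408300
x=0.640000, w=0.408300:
  k1 = f(0.640000, 0.408300) = 1.553737
  k2 = f(0.710000, 0.517061) = 1.625970
  w ← 0.408300 + 0.14·1.625970 = 0.635936
x=0.780000, w=0.635936:
  k1 = f(0.780000, 0.635936) = 1.716024
  k2 = f(0.850000, 0.756057) = 1.812059
  w ← 0.635936 + 0.14·1.812059 = 0.889624
w(0.92) ≈ 0.8896

0.8896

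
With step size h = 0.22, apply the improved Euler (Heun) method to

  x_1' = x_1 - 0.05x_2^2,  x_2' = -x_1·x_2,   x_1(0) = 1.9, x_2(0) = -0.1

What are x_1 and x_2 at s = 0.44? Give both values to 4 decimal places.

2.9411, -0.0378

Heun on (x_1,x_2): k1 = f(s_n, state_n); k2 = f(s_n + h, state_n + h·k1); state_{n+1} = state_n + (h/2)·(k1 + k2).
0.000000: (1.900000, -0.100000)
  k1 = (1.899500, 0.190000)
  predictor → (2.317890, -0.058200)
  k2 = (2.317721, 0.134901)
  → (2.363894, -0.064261)
0.220000: (2.363894, -0.064261)
  k1 = (2.363688, 0.151906)
  predictor → (2.883906, -0.030842)
  k2 = (2.883858, 0.088944)
  → (2.941124, -0.037767)
(x_1(0.44), x_2(0.44)) ≈ (2.9411, -0.0378)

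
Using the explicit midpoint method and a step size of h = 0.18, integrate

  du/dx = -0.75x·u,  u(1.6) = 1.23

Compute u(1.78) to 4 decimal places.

0.9797

Midpoint: k1 = f(x_n, u_n); k2 = f(x_n + h/2, u_n + (h/2)·k1); u_{n+1} = u_n + h·k2.
x=1.600000, u=1.230000:
  k1 = f(1.600000, 1.230000) = -1.476000
  k2 = f(1.690000, 1.097160) = -1.390650
  u ← 1.230000 + 0.18·(-1.390650) = 0.979683
u(1.78) ≈ 0.9797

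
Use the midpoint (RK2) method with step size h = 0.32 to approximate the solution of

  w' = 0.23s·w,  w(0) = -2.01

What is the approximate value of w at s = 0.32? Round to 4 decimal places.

Midpoint: k1 = f(s_n, w_n); k2 = f(s_n + h/2, w_n + (h/2)·k1); w_{n+1} = w_n + h·k2.
s=0.000000, w=-2.010000:
  k1 = f(0.000000, -2.010000) = 0.000000
  k2 = f(0.160000, -2.010000) = -0.073968
  w ← -2.010000 + 0.32·(-0.073968) = -2.033670
w(0.32) ≈ -2.0337

-2.0337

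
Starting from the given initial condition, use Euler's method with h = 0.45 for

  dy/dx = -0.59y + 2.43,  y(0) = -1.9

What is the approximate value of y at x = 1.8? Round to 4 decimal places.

Euler: y_{n+1} = y_n + h·f(x_n, y_n).
x=0.000000, y=-1.900000: f=3.551000 → y ← -1.900000 + 0.45·3.551000 = -0.302050
x=0.450000, y=-0.302050: f=2.608210 → y ← -0.302050 + 0.45·2.608210 = 0.871644
x=0.900000, y=0.871644: f=1.915730 → y ← 0.871644 + 0.45·1.915730 = 1.733723
x=1.350000, y=1.733723: f=1.407104 → y ← 1.733723 + 0.45·1.407104 = 2.366919
y(1.8) ≈ 2.3669

2.3669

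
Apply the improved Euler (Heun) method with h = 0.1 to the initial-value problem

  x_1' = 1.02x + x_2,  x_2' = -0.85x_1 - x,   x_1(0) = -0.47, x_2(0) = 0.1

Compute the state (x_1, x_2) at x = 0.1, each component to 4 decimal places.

-0.4529, 0.1345

Heun on (x_1,x_2): k1 = f(x_n, state_n); k2 = f(x_n + h, state_n + h·k1); state_{n+1} = state_n + (h/2)·(k1 + k2).
0.000000: (-0.470000, 0.100000)
  k1 = (0.100000, 0.399500)
  predictor → (-0.460000, 0.139950)
  k2 = (0.241950, 0.291000)
  → (-0.452902, 0.134525)
(x_1(0.1), x_2(0.1)) ≈ (-0.4529, 0.1345)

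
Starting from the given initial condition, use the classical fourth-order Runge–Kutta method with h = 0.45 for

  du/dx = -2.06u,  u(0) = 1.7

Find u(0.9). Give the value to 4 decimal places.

0.2729

RK4: k1 = f(x_n, u_n); k2 = f(x_n + h/2, u_n + (h/2)·k1); k3 = f(x_n + h/2, u_n + (h/2)·k2); k4 = f(x_n + h, u_n + h·k3); u_{n+1} = u_n + (h/6)·(k1 + 2k2 + 2k3 + k4).
x=0.000000, u=1.700000:
  k1 = f(0.000000, 1.700000) = -3.502000
  k2 = f(0.225000, 0.912050) = -1.878823
  k3 = f(0.225000, 1.277265) = -2.631166
  k4 = f(0.450000, 0.515976) = -1.062910
  u ← 1.700000 + (0.45/6)·(k1 + 2k2 + 2k3 + k4) = 0.681134
x=0.450000, u=0.681134:
  k1 = f(0.450000, 0.681134) = -1.403135
  k2 = f(0.675000, 0.365428) = -0.752782
  k3 = f(0.675000, 0.511758) = -1.054221
  k4 = f(0.900000, 0.206734) = -0.425873
  u ← 0.681134 + (0.45/6)·(k1 + 2k2 + 2k3 + k4) = 0.272908
u(0.9) ≈ 0.2729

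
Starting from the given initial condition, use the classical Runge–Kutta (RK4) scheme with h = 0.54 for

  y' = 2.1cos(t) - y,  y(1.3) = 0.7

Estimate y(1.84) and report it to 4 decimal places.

0.3870

RK4: k1 = f(t_n, y_n); k2 = f(t_n + h/2, y_n + (h/2)·k1); k3 = f(t_n + h/2, y_n + (h/2)·k2); k4 = f(t_n + h, y_n + h·k3); y_{n+1} = y_n + (h/6)·(k1 + 2k2 + 2k3 + k4).
t=1.300000, y=0.700000:
  k1 = f(1.300000, 0.700000) = -0.138252
  k2 = f(1.570000, 0.662672) = -0.661000
  k3 = f(1.570000, 0.521530) = -0.519858
  k4 = f(1.840000, 0.419277) = -0.977801
  y ← 0.700000 + (0.54/6)·(k1 + 2k2 + 2k3 + k4) = 0.387001
y(1.84) ≈ 0.3870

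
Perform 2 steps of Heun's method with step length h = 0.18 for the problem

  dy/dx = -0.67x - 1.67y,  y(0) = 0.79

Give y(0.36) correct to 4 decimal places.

Heun: k1 = f(x_n, y_n); k2 = f(x_n + h, y_n + h·k1); y_{n+1} = y_n + (h/2)·(k1 + k2).
x=0.000000, y=0.790000:
  k1 = f(0.000000, 0.790000) = -1.319300
  k2 = f(0.180000, 0.552526) = -1.043318
  y ← 0.790000 + (0.18/2)·(-1.319300 + (-1.043318)) = 0.577364
x=0.180000, y=0.577364:
  k1 = f(0.180000, 0.577364) = -1.084798
  k2 = f(0.360000, 0.382101) = -0.879308
  y ← 0.577364 + (0.18/2)·(-1.084798 + (-0.879308)) = 0.400595
y(0.36) ≈ 0.4006

0.4006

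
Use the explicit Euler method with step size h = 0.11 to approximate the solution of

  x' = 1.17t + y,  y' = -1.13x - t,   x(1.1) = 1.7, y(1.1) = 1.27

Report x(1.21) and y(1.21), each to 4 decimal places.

Euler on (x,y): x_{n+1} = x_n + h·x', y_{n+1} = y_n + h·y'.
1.100000: (1.700000, 1.270000); f=(2.557000, -3.021000) → (1.981270, 0.937690)
(x(1.21), y(1.21)) ≈ (1.9813, 0.9377)

1.9813, 0.9377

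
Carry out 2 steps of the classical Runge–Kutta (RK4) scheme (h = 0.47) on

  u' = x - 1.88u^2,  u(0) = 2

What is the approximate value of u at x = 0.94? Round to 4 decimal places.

RK4: k1 = f(x_n, u_n); k2 = f(x_n + h/2, u_n + (h/2)·k1); k3 = f(x_n + h/2, u_n + (h/2)·k2); k4 = f(x_n + h, u_n + h·k3); u_{n+1} = u_n + (h/6)·(k1 + 2k2 + 2k3 + k4).
x=0.000000, u=2.000000:
  k1 = f(0.000000, 2.000000) = -7.520000
  k2 = f(0.235000, 0.232800) = 0.133112
  k3 = f(0.235000, 2.031281) = -7.522075
  k4 = f(0.470000, -1.535375) = -3.961869
  u ← 2.000000 + (0.47/6)·(k1 + 2k2 + 2k3 + k4) = -0.057017
x=0.470000, u=-0.057017:
  k1 = f(0.470000, -0.057017) = 0.463888
  k2 = f(0.705000, 0.051996) = 0.699917
  k3 = f(0.705000, 0.107463) = 0.683289
  k4 = f(0.940000, 0.264129) = 0.808844
  u ← -0.057017 + (0.47/6)·(k1 + 2k2 + 2k3 + k4) = 0.259382
u(0.94) ≈ 0.2594

0.2594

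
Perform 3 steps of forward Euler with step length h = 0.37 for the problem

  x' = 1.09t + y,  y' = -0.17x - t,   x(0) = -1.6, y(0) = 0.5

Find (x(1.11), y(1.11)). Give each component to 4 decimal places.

-0.5406, 0.3446

Euler on (x,y): x_{n+1} = x_n + h·x', y_{n+1} = y_n + h·y'.
0.000000: (-1.600000, 0.500000); f=(0.500000, 0.272000) → (-1.415000, 0.600640)
0.370000: (-1.415000, 0.600640); f=(1.003940, -0.129450) → (-1.043542, 0.552744)
0.740000: (-1.043542, 0.552744); f=(1.359344, -0.562598) → (-0.540585, 0.344582)
(x(1.11), y(1.11)) ≈ (-0.5406, 0.3446)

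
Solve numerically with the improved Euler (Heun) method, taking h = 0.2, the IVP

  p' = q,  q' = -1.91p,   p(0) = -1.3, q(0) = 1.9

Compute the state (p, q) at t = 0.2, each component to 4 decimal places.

Heun on (p,q): k1 = f(t_n, state_n); k2 = f(t_n + h, state_n + h·k1); state_{n+1} = state_n + (h/2)·(k1 + k2).
0.000000: (-1.300000, 1.900000)
  k1 = (1.900000, 2.483000)
  predictor → (-0.920000, 2.396600)
  k2 = (2.396600, 1.757200)
  → (-0.870340, 2.324020)
(p(0.2), q(0.2)) ≈ (-0.8703, 2.3240)

-0.8703, 2.3240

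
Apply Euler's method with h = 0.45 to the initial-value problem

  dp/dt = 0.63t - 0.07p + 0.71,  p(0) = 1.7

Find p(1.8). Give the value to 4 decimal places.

3.4641

Euler: p_{n+1} = p_n + h·f(t_n, p_n).
t=0.000000, p=1.700000: f=0.591000 → p ← 1.700000 + 0.45·0.591000 = 1.965950
t=0.450000, p=1.965950: f=0.855884 → p ← 1.965950 + 0.45·0.855884 = 2.351098
t=0.900000, p=2.351098: f=1.112423 → p ← 2.351098 + 0.45·1.112423 = 2.851688
t=1.350000, p=2.851688: f=1.360882 → p ← 2.851688 + 0.45·1.360882 = 3.464085
p(1.8) ≈ 3.4641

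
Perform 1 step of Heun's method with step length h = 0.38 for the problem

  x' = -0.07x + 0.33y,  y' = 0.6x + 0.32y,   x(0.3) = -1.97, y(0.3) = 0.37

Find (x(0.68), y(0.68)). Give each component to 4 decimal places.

Heun on (x,y): k1 = f(s_n, state_n); k2 = f(s_n + h, state_n + h·k1); state_{n+1} = state_n + (h/2)·(k1 + k2).
0.300000: (-1.970000, 0.370000)
  k1 = (0.260000, -1.063600)
  predictor → (-1.871200, -0.034168)
  k2 = (0.119709, -1.133654)
  → (-1.897855, -0.047478)
(x(0.68), y(0.68)) ≈ (-1.8979, -0.0475)

-1.8979, -0.0475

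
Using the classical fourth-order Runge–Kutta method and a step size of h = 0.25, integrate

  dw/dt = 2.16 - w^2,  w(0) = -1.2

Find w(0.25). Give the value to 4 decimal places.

RK4: k1 = f(t_n, w_n); k2 = f(t_n + h/2, w_n + (h/2)·k1); k3 = f(t_n + h/2, w_n + (h/2)·k2); k4 = f(t_n + h, w_n + h·k3); w_{n+1} = w_n + (h/6)·(k1 + 2k2 + 2k3 + k4).
t=0.000000, w=-1.200000:
  k1 = f(0.000000, -1.200000) = 0.720000
  k2 = f(0.125000, -1.110000) = 0.927900
  k3 = f(0.125000, -1.084012) = 0.984917
  k4 = f(0.250000, -0.953771) = 1.250321
  w ← -1.200000 + (0.25/6)·(k1 + 2k2 + 2k3 + k4) = -0.958502
w(0.25) ≈ -0.9585

-0.9585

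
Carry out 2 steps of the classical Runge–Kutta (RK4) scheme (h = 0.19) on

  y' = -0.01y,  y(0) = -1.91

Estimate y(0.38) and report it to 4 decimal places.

-1.9028

RK4: k1 = f(s_n, y_n); k2 = f(s_n + h/2, y_n + (h/2)·k1); k3 = f(s_n + h/2, y_n + (h/2)·k2); k4 = f(s_n + h, y_n + h·k3); y_{n+1} = y_n + (h/6)·(k1 + 2k2 + 2k3 + k4).
s=0.000000, y=-1.910000:
  k1 = f(0.000000, -1.910000) = 0.019100
  k2 = f(0.095000, -1.908185) = 0.019082
  k3 = f(0.095000, -1.908187) = 0.019082
  k4 = f(0.190000, -1.906374) = 0.019064
  y ← -1.910000 + (0.19/6)·(k1 + 2k2 + 2k3 + k4) = -1.906374
s=0.190000, y=-1.906374:
  k1 = f(0.190000, -1.906374) = 0.019064
  k2 = f(0.285000, -1.904563) = 0.019046
  k3 = f(0.285000, -1.904565) = 0.019046
  k4 = f(0.380000, -1.902756) = 0.019028
  y ← -1.906374 + (0.19/6)·(k1 + 2k2 + 2k3 + k4) = -1.902756
y(0.38) ≈ -1.9028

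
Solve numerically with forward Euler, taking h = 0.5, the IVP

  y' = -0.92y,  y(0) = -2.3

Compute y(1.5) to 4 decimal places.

Euler: y_{n+1} = y_n + h·f(x_n, y_n).
x=0.000000, y=-2.300000: f=2.116000 → y ← -2.300000 + 0.5·2.116000 = -1.242000
x=0.500000, y=-1.242000: f=1.142640 → y ← -1.242000 + 0.5·1.142640 = -0.670680
x=1.000000, y=-0.670680: f=0.617026 → y ← -0.670680 + 0.5·0.617026 = -0.362167
y(1.5) ≈ -0.3622

-0.3622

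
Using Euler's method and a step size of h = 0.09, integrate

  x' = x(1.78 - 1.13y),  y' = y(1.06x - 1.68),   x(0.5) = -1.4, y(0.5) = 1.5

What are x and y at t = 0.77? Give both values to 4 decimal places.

-1.6048, 0.5420

Euler on (x,y): x_{n+1} = x_n + h·x', y_{n+1} = y_n + h·y'.
0.500000: (-1.400000, 1.500000); f=(-0.119000, -4.746000) → (-1.410710, 1.072860)
0.590000: (-1.410710, 1.072860); f=(-0.800815, -3.406709) → (-1.482783, 0.766256)
0.680000: (-1.482783, 0.766256); f=(-1.355457, -2.491674) → (-1.604775, 0.542006)
(x(0.77), y(0.77)) ≈ (-1.6048, 0.5420)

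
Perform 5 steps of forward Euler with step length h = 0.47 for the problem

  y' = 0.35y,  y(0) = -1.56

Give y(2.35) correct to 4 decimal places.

-3.3406

Euler: y_{n+1} = y_n + h·f(t_n, y_n).
t=0.000000, y=-1.560000: f=-0.546000 → y ← -1.560000 + 0.47·(-0.546000) = -1.816620
t=0.470000, y=-1.816620: f=-0.635817 → y ← -1.816620 + 0.47·(-0.635817) = -2.115454
t=0.940000, y=-2.115454: f=-0.740409 → y ← -2.115454 + 0.47·(-0.740409) = -2.463446
t=1.410000, y=-2.463446: f=-0.862206 → y ← -2.463446 + 0.47·(-0.862206) = -2.868683
t=1.880000, y=-2.868683: f=-1.004039 → y ← -2.868683 + 0.47·(-1.004039) = -3.340581
y(2.35) ≈ -3.3406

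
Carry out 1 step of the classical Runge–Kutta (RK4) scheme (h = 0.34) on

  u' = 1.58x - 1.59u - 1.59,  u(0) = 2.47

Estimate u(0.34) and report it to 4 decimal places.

1.0992

RK4: k1 = f(x_n, u_n); k2 = f(x_n + h/2, u_n + (h/2)·k1); k3 = f(x_n + h/2, u_n + (h/2)·k2); k4 = f(x_n + h, u_n + h·k3); u_{n+1} = u_n + (h/6)·(k1 + 2k2 + 2k3 + k4).
x=0.000000, u=2.470000:
  k1 = f(0.000000, 2.470000) = -5.517300
  k2 = f(0.170000, 1.532059) = -3.757374
  k3 = f(0.170000, 1.831246) = -4.233082
  k4 = f(0.340000, 1.030752) = -2.691696
  u ← 2.470000 + (0.34/6)·(k1 + 2k2 + 2k3 + k4) = 1.099239
u(0.34) ≈ 1.0992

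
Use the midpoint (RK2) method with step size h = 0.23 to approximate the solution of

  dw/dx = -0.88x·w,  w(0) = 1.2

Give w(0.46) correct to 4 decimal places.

1.0921

Midpoint: k1 = f(x_n, w_n); k2 = f(x_n + h/2, w_n + (h/2)·k1); w_{n+1} = w_n + h·k2.
x=0.000000, w=1.200000:
  k1 = f(0.000000, 1.200000) = 0.000000
  k2 = f(0.115000, 1.200000) = -0.121440
  w ← 1.200000 + 0.23·(-0.121440) = 1.172069
x=0.230000, w=1.172069:
  k1 = f(0.230000, 1.172069) = -0.237227
  k2 = f(0.345000, 1.144788) = -0.347558
  w ← 1.172069 + 0.23·(-0.347558) = 1.092131
w(0.46) ≈ 1.0921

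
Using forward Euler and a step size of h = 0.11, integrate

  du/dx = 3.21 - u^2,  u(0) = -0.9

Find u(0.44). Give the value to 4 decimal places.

0.3670

Euler: u_{n+1} = u_n + h·f(x_n, u_n).
x=0.000000, u=-0.900000: f=2.400000 → u ← -0.900000 + 0.11·2.400000 = -0.636000
x=0.110000, u=-0.636000: f=2.805504 → u ← -0.636000 + 0.11·2.805504 = -0.327395
x=0.220000, u=-0.327395: f=3.102813 → u ← -0.327395 + 0.11·3.102813 = 0.013915
x=0.330000, u=0.013915: f=3.209806 → u ← 0.013915 + 0.11·3.209806 = 0.366994
u(0.44) ≈ 0.3670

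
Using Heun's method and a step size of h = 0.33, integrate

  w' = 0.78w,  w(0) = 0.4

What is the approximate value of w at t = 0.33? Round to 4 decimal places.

Heun: k1 = f(t_n, w_n); k2 = f(t_n + h, w_n + h·k1); w_{n+1} = w_n + (h/2)·(k1 + k2).
t=0.000000, w=0.400000:
  k1 = f(0.000000, 0.400000) = 0.312000
  k2 = f(0.330000, 0.502960) = 0.392309
  w ← 0.400000 + (0.33/2)·(0.312000 + 0.392309) = 0.516211
w(0.33) ≈ 0.5162

0.5162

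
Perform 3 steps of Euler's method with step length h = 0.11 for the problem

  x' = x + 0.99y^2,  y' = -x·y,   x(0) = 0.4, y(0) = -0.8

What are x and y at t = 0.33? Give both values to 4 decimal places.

Euler on (x,y): x_{n+1} = x_n + h·x', y_{n+1} = y_n + h·y'.
0.000000: (0.400000, -0.800000); f=(1.033600, 0.320000) → (0.513696, -0.764800)
0.110000: (0.513696, -0.764800); f=(1.092766, 0.392875) → (0.633900, -0.721584)
0.220000: (0.633900, -0.721584); f=(1.149377, 0.457412) → (0.760332, -0.671268)
(x(0.33), y(0.33)) ≈ (0.7603, -0.6713)

0.7603, -0.6713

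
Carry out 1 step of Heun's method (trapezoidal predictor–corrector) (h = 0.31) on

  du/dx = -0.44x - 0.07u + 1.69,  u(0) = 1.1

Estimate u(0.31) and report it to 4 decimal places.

Heun: k1 = f(x_n, u_n); k2 = f(x_n + h, u_n + h·k1); u_{n+1} = u_n + (h/2)·(k1 + k2).
x=0.000000, u=1.100000:
  k1 = f(0.000000, 1.100000) = 1.613000
  k2 = f(0.310000, 1.600030) = 1.441598
  u ← 1.100000 + (0.31/2)·(1.613000 + 1.441598) = 1.573463
u(0.31) ≈ 1.5735

1.5735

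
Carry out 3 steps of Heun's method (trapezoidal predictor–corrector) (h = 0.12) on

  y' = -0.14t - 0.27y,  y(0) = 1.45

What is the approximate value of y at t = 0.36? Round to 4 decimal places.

Heun: k1 = f(t_n, y_n); k2 = f(t_n + h, y_n + h·k1); y_{n+1} = y_n + (h/2)·(k1 + k2).
t=0.000000, y=1.450000:
  k1 = f(0.000000, 1.450000) = -0.391500
  k2 = f(0.120000, 1.403020) = -0.395615
  y ← 1.450000 + (0.12/2)·(-0.391500 + (-0.395615)) = 1.402773
t=0.120000, y=1.402773:
  k1 = f(0.120000, 1.402773) = -0.395549
  k2 = f(0.240000, 1.355307) = -0.399533
  y ← 1.402773 + (0.12/2)·(-0.395549 + (-0.399533)) = 1.355068
t=0.240000, y=1.355068:
  k1 = f(0.240000, 1.355068) = -0.399468
  k2 = f(0.360000, 1.307132) = -0.403326
  y ← 1.355068 + (0.12/2)·(-0.399468 + (-0.403326)) = 1.306901
y(0.36) ≈ 1.3069

1.3069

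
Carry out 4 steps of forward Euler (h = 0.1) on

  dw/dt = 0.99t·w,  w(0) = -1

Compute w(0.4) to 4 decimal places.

-1.0605

Euler: w_{n+1} = w_n + h·f(t_n, w_n).
t=0.000000, w=-1.000000: f=0.000000 → w ← -1.000000 + 0.1·0.000000 = -1.000000
t=0.100000, w=-1.000000: f=-0.099000 → w ← -1.000000 + 0.1·(-0.099000) = -1.009900
t=0.200000, w=-1.009900: f=-0.199960 → w ← -1.009900 + 0.1·(-0.199960) = -1.029896
t=0.300000, w=-1.029896: f=-0.305879 → w ← -1.029896 + 0.1·(-0.305879) = -1.060484
w(0.4) ≈ -1.0605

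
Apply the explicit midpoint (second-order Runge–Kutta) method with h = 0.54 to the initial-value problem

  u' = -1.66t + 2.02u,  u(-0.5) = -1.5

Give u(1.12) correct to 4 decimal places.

Midpoint: k1 = f(t_n, u_n); k2 = f(t_n + h/2, u_n + (h/2)·k1); u_{n+1} = u_n + h·k2.
t=-0.500000, u=-1.500000:
  k1 = f(-0.500000, -1.500000) = -2.200000
  k2 = f(-0.230000, -2.094000) = -3.848080
  u ← -1.500000 + 0.54·(-3.848080) = -3.577963
t=0.040000, u=-3.577963:
  k1 = f(0.040000, -3.577963) = -7.293886
  k2 = f(0.310000, -5.547312) = -11.720171
  u ← -3.577963 + 0.54·(-11.720171) = -9.906855
t=0.580000, u=-9.906855:
  k1 = f(0.580000, -9.906855) = -20.974648
  k2 = f(0.850000, -15.570010) = -32.862421
  u ← -9.906855 + 0.54·(-32.862421) = -27.652563
u(1.12) ≈ -27.6526

-27.6526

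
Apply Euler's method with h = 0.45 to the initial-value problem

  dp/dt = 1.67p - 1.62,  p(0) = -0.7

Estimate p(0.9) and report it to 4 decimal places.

-4.1533

Euler: p_{n+1} = p_n + h·f(t_n, p_n).
t=0.000000, p=-0.700000: f=-2.789000 → p ← -0.700000 + 0.45·(-2.789000) = -1.955050
t=0.450000, p=-1.955050: f=-4.884933 → p ← -1.955050 + 0.45·(-4.884933) = -4.153270
p(0.9) ≈ -4.1533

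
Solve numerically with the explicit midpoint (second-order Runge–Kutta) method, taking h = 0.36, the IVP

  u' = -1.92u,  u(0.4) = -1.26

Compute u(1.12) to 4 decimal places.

-0.3779

Midpoint: k1 = f(t_n, u_n); k2 = f(t_n + h/2, u_n + (h/2)·k1); u_{n+1} = u_n + h·k2.
t=0.400000, u=-1.260000:
  k1 = f(0.400000, -1.260000) = 2.419200
  k2 = f(0.580000, -0.824544) = 1.583124
  u ← -1.260000 + 0.36·1.583124 = -0.690075
t=0.760000, u=-0.690075:
  k1 = f(0.760000, -0.690075) = 1.324944
  k2 = f(0.940000, -0.451585) = 0.867044
  u ← -0.690075 + 0.36·0.867044 = -0.377939
u(1.12) ≈ -0.3779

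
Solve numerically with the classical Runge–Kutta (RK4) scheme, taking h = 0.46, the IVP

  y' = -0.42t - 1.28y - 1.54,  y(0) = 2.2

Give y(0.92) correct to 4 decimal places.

-0.2775

RK4: k1 = f(t_n, y_n); k2 = f(t_n + h/2, y_n + (h/2)·k1); k3 = f(t_n + h/2, y_n + (h/2)·k2); k4 = f(t_n + h, y_n + h·k3); y_{n+1} = y_n + (h/6)·(k1 + 2k2 + 2k3 + k4).
t=0.000000, y=2.200000:
  k1 = f(0.000000, 2.200000) = -4.356000
  k2 = f(0.230000, 1.198120) = -3.170194
  k3 = f(0.230000, 1.470855) = -3.519295
  k4 = f(0.460000, 0.581124) = -2.477039
  y ← 2.200000 + (0.46/6)·(k1 + 2k2 + 2k3 + k4) = 0.650412
t=0.460000, y=0.650412:
  k1 = f(0.460000, 0.650412) = -2.565727
  k2 = f(0.690000, 0.060295) = -1.906977
  k3 = f(0.690000, 0.211807) = -2.100913
  k4 = f(0.920000, -0.316008) = -1.521910
  y ← 0.650412 + (0.46/6)·(k1 + 2k2 + 2k3 + k4) = -0.277517
y(0.92) ≈ -0.2775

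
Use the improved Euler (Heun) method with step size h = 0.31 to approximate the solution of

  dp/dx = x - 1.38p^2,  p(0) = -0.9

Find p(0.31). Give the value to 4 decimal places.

-1.3576

Heun: k1 = f(x_n, p_n); k2 = f(x_n + h, p_n + h·k1); p_{n+1} = p_n + (h/2)·(k1 + k2).
x=0.000000, p=-0.900000:
  k1 = f(0.000000, -0.900000) = -1.117800
  k2 = f(0.310000, -1.246518) = -1.834254
  p ← -0.900000 + (0.31/2)·(-1.117800 + (-1.834254)) = -1.357568
p(0.31) ≈ -1.3576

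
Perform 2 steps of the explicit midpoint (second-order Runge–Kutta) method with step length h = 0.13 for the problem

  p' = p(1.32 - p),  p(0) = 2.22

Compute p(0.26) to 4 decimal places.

Midpoint: k1 = f(x_n, p_n); k2 = f(x_n + h/2, p_n + (h/2)·k1); p_{n+1} = p_n + h·k2.
x=0.000000, p=2.220000:
  k1 = f(0.000000, 2.220000) = -1.998000
  k2 = f(0.065000, 2.090130) = -1.609672
  p ← 2.220000 + 0.13·(-1.609672) = 2.010743
x=0.130000, p=2.010743:
  k1 = f(0.130000, 2.010743) = -1.388906
  k2 = f(0.195000, 1.920464) = -1.153169
  p ← 2.010743 + 0.13·(-1.153169) = 1.860831
p(0.26) ≈ 1.8608

1.8608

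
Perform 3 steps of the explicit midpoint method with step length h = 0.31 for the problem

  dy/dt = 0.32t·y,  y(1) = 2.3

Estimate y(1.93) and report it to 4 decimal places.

3.5414

Midpoint: k1 = f(t_n, y_n); k2 = f(t_n + h/2, y_n + (h/2)·k1); y_{n+1} = y_n + h·k2.
t=1.000000, y=2.300000:
  k1 = f(1.000000, 2.300000) = 0.736000
  k2 = f(1.155000, 2.414080) = 0.892244
  y ← 2.300000 + 0.31·0.892244 = 2.576596
t=1.310000, y=2.576596:
  k1 = f(1.310000, 2.576596) = 1.080109
  k2 = f(1.465000, 2.744013) = 1.286393
  y ← 2.576596 + 0.31·1.286393 = 2.975377
t=1.620000, y=2.975377:
  k1 = f(1.620000, 2.975377) = 1.542436
  k2 = f(1.775000, 3.214455) = 1.825810
  y ← 2.975377 + 0.31·1.825810 = 3.541379
y(1.93) ≈ 3.5414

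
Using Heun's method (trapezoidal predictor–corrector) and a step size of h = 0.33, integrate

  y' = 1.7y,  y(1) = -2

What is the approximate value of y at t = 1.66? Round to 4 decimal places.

Heun: k1 = f(t_n, y_n); k2 = f(t_n + h, y_n + h·k1); y_{n+1} = y_n + (h/2)·(k1 + k2).
t=1.000000, y=-2.000000:
  k1 = f(1.000000, -2.000000) = -3.400000
  k2 = f(1.330000, -3.122000) = -5.307400
  y ← -2.000000 + (0.33/2)·(-3.400000 + (-5.307400)) = -3.436721
t=1.330000, y=-3.436721:
  k1 = f(1.330000, -3.436721) = -5.842426
  k2 = f(1.660000, -5.364721) = -9.120027
  y ← -3.436721 + (0.33/2)·(-5.842426 + (-9.120027)) = -5.905526
y(1.66) ≈ -5.9055

-5.9055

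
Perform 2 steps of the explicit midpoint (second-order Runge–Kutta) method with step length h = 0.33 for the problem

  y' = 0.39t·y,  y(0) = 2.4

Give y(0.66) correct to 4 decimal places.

2.6104

Midpoint: k1 = f(t_n, y_n); k2 = f(t_n + h/2, y_n + (h/2)·k1); y_{n+1} = y_n + h·k2.
t=0.000000, y=2.400000:
  k1 = f(0.000000, 2.400000) = 0.000000
  k2 = f(0.165000, 2.400000) = 0.154440
  y ← 2.400000 + 0.33·0.154440 = 2.450965
t=0.330000, y=2.450965:
  k1 = f(0.330000, 2.450965) = 0.315439
  k2 = f(0.495000, 2.503013) = 0.483207
  y ← 2.450965 + 0.33·0.483207 = 2.610423
y(0.66) ≈ 2.6104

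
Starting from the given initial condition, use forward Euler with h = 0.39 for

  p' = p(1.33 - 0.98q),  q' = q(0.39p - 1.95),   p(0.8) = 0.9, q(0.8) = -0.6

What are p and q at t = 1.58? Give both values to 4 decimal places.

Euler on (p,q): p_{n+1} = p_n + h·p', q_{n+1} = q_n + h·q'.
0.800000: (0.900000, -0.600000); f=(1.726200, 0.959400) → (1.573218, -0.225834)
1.190000: (1.573218, -0.225834); f=(2.440560, 0.301815) → (2.525037, -0.108126)
(p(1.58), q(1.58)) ≈ (2.5250, -0.1081)

2.5250, -0.1081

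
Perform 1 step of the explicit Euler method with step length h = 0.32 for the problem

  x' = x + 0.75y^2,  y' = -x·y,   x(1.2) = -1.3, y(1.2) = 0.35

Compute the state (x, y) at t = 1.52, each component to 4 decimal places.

-1.6866, 0.4956

Euler on (x,y): x_{n+1} = x_n + h·x', y_{n+1} = y_n + h·y'.
1.200000: (-1.300000, 0.350000); f=(-1.208125, 0.455000) → (-1.686600, 0.495600)
(x(1.52), y(1.52)) ≈ (-1.6866, 0.4956)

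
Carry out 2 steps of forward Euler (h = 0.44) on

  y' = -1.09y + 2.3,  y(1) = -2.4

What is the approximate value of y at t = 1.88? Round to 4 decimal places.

0.8887

Euler: y_{n+1} = y_n + h·f(t_n, y_n).
t=1.000000, y=-2.400000: f=4.916000 → y ← -2.400000 + 0.44·4.916000 = -0.236960
t=1.440000, y=-0.236960: f=2.558286 → y ← -0.236960 + 0.44·2.558286 = 0.888686
y(1.88) ≈ 0.8887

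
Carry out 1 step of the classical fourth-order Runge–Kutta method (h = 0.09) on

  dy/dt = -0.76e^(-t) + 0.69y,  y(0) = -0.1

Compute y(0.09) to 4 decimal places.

-0.1739

RK4: k1 = f(t_n, y_n); k2 = f(t_n + h/2, y_n + (h/2)·k1); k3 = f(t_n + h/2, y_n + (h/2)·k2); k4 = f(t_n + h, y_n + h·k3); y_{n+1} = y_n + (h/6)·(k1 + 2k2 + 2k3 + k4).
t=0.000000, y=-0.100000:
  k1 = f(0.000000, -0.100000) = -0.829000
  k2 = f(0.045000, -0.137305) = -0.821299
  k3 = f(0.045000, -0.136958) = -0.821059
  k4 = f(0.090000, -0.173895) = -0.814575
  y ← -0.100000 + (0.09/6)·(k1 + 2k2 + 2k3 + k4) = -0.173924
y(0.09) ≈ -0.1739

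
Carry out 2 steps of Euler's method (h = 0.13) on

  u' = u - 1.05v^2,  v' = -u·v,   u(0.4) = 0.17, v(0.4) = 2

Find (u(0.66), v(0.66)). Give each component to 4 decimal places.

-0.9220, 2.0458

Euler on (u,v): u_{n+1} = u_n + h·u', v_{n+1} = v_n + h·v'.
0.400000: (0.170000, 2.000000); f=(-4.030000, -0.340000) → (-0.353900, 1.955800)
0.530000: (-0.353900, 1.955800); f=(-4.370311, 0.692158) → (-0.922040, 2.045780)
(u(0.66), v(0.66)) ≈ (-0.9220, 2.0458)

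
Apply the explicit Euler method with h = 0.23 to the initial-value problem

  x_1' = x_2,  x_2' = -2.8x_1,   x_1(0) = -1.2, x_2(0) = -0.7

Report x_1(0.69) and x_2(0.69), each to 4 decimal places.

-1.1259, 1.8150

Euler on (x_1,x_2): x_1_{n+1} = x_1_n + h·x_1', x_2_{n+1} = x_2_n + h·x_2'.
0.000000: (-1.200000, -0.700000); f=(-0.700000, 3.360000) → (-1.361000, 0.072800)
0.230000: (-1.361000, 0.072800); f=(0.072800, 3.810800) → (-1.344256, 0.949284)
0.460000: (-1.344256, 0.949284); f=(0.949284, 3.763917) → (-1.125921, 1.814985)
(x_1(0.69), x_2(0.69)) ≈ (-1.1259, 1.8150)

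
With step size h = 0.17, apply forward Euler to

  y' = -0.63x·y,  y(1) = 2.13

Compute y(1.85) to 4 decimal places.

0.9795

Euler: y_{n+1} = y_n + h·f(x_n, y_n).
x=1.000000, y=2.130000: f=-1.341900 → y ← 2.130000 + 0.17·(-1.341900) = 1.901877
x=1.170000, y=1.901877: f=-1.401874 → y ← 1.901877 + 0.17·(-1.401874) = 1.663558
x=1.340000, y=1.663558: f=-1.404376 → y ← 1.663558 + 0.17·(-1.404376) = 1.424815
x=1.510000, y=1.424815: f=-1.355426 → y ← 1.424815 + 0.17·(-1.355426) = 1.194392
x=1.680000, y=1.194392: f=-1.264145 → y ← 1.194392 + 0.17·(-1.264145) = 0.979488
y(1.85) ≈ 0.9795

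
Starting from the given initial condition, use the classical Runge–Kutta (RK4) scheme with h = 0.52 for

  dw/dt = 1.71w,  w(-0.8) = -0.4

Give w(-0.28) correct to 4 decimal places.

RK4: k1 = f(t_n, w_n); k2 = f(t_n + h/2, w_n + (h/2)·k1); k3 = f(t_n + h/2, w_n + (h/2)·k2); k4 = f(t_n + h, w_n + h·k3); w_{n+1} = w_n + (h/6)·(k1 + 2k2 + 2k3 + k4).
t=-0.800000, w=-0.400000:
  k1 = f(-0.800000, -0.400000) = -0.684000
  k2 = f(-0.540000, -0.577840) = -0.988106
  k3 = f(-0.540000, -0.656908) = -1.123312
  k4 = f(-0.280000, -0.984122) = -1.682849
  w ← -0.400000 + (0.52/6)·(k1 + 2k2 + 2k3 + k4) = -0.971106
w(-0.28) ≈ -0.9711

-0.9711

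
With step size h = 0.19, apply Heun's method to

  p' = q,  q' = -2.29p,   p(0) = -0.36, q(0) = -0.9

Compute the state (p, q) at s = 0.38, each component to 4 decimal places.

-0.6290, -0.4524

Heun on (p,q): k1 = f(s_n, state_n); k2 = f(s_n + h, state_n + h·k1); state_{n+1} = state_n + (h/2)·(k1 + k2).
0.000000: (-0.360000, -0.900000)
  k1 = (-0.900000, 0.824400)
  predictor → (-0.531000, -0.743364)
  k2 = (-0.743364, 1.215990)
  → (-0.516120, -0.706163)
0.190000: (-0.516120, -0.706163)
  k1 = (-0.706163, 1.181914)
  predictor → (-0.650291, -0.481599)
  k2 = (-0.481599, 1.489165)
  → (-0.628957, -0.452410)
(p(0.38), q(0.38)) ≈ (-0.6290, -0.4524)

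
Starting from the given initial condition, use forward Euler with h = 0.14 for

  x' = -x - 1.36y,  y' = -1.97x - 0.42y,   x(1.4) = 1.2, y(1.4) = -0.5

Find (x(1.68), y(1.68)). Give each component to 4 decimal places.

1.1220, -1.0653

Euler on (x,y): x_{n+1} = x_n + h·x', y_{n+1} = y_n + h·y'.
1.400000: (1.200000, -0.500000); f=(-0.520000, -2.154000) → (1.127200, -0.801560)
1.540000: (1.127200, -0.801560); f=(-0.037078, -1.883929) → (1.122009, -1.065310)
(x(1.68), y(1.68)) ≈ (1.1220, -1.0653)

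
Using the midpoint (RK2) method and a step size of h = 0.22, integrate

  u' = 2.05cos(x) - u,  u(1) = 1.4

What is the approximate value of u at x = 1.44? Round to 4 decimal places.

Midpoint: k1 = f(x_n, u_n); k2 = f(x_n + h/2, u_n + (h/2)·k1); u_{n+1} = u_n + h·k2.
x=1.000000, u=1.400000:
  k1 = f(1.000000, 1.400000) = -0.292380
  k2 = f(1.110000, 1.367838) = -0.456282
  u ← 1.400000 + 0.22·(-0.456282) = 1.299618
x=1.220000, u=1.299618:
  k1 = f(1.220000, 1.299618) = -0.595144
  k2 = f(1.330000, 1.234152) = -0.745276
  u ← 1.299618 + 0.22·(-0.745276) = 1.135657
u(1.44) ≈ 1.1357

1.1357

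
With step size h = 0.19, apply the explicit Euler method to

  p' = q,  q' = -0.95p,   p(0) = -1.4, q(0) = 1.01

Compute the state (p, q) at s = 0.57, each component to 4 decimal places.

-0.6868, 1.6555

Euler on (p,q): p_{n+1} = p_n + h·p', q_{n+1} = q_n + h·q'.
0.000000: (-1.400000, 1.010000); f=(1.010000, 1.330000) → (-1.208100, 1.262700)
0.190000: (-1.208100, 1.262700); f=(1.262700, 1.147695) → (-0.968187, 1.480762)
0.380000: (-0.968187, 1.480762); f=(1.480762, 0.919778) → (-0.686842, 1.655520)
(p(0.57), q(0.57)) ≈ (-0.6868, 1.6555)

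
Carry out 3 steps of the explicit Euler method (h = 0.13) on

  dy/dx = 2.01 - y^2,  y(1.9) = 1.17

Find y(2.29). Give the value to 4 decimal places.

1.3485

Euler: y_{n+1} = y_n + h·f(x_n, y_n).
x=1.900000, y=1.170000: f=0.641100 → y ← 1.170000 + 0.13·0.641100 = 1.253343
x=2.030000, y=1.253343: f=0.439131 → y ← 1.253343 + 0.13·0.439131 = 1.310430
x=2.160000, y=1.310430: f=0.292773 → y ← 1.310430 + 0.13·0.292773 = 1.348491
y(2.29) ≈ 1.3485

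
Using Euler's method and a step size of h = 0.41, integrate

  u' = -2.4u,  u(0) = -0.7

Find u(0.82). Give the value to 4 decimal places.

Euler: u_{n+1} = u_n + h·f(t_n, u_n).
t=0.000000, u=-0.700000: f=1.680000 → u ← -0.700000 + 0.41·1.680000 = -0.011200
t=0.410000, u=-0.011200: f=0.026880 → u ← -0.011200 + 0.41·0.026880 = -0.000179
u(0.82) ≈ -0.0002

-0.0002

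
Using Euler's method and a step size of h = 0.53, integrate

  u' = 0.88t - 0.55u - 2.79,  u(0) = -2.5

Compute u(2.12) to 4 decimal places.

Euler: u_{n+1} = u_n + h·f(t_n, u_n).
t=0.000000, u=-2.500000: f=-1.415000 → u ← -2.500000 + 0.53·(-1.415000) = -3.249950
t=0.530000, u=-3.249950: f=-0.536127 → u ← -3.249950 + 0.53·(-0.536127) = -3.534098
t=1.060000, u=-3.534098: f=0.086554 → u ← -3.534098 + 0.53·0.086554 = -3.488224
t=1.590000, u=-3.488224: f=0.527723 → u ← -3.488224 + 0.53·0.527723 = -3.208531
u(2.12) ≈ -3.2085

-3.2085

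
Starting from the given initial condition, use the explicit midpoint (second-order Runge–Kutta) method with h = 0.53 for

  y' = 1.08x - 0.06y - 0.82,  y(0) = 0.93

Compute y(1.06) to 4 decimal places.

Midpoint: k1 = f(x_n, y_n); k2 = f(x_n + h/2, y_n + (h/2)·k1); y_{n+1} = y_n + h·k2.
x=0.000000, y=0.930000:
  k1 = f(0.000000, 0.930000) = -0.875800
  k2 = f(0.265000, 0.697913) = -0.575675
  y ← 0.930000 + 0.53·(-0.575675) = 0.624892
x=0.530000, y=0.624892:
  k1 = f(0.530000, 0.624892) = -0.285094
  k2 = f(0.795000, 0.549343) = 0.005639
  y ← 0.624892 + 0.53·0.005639 = 0.627881
y(1.06) ≈ 0.6279

0.6279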